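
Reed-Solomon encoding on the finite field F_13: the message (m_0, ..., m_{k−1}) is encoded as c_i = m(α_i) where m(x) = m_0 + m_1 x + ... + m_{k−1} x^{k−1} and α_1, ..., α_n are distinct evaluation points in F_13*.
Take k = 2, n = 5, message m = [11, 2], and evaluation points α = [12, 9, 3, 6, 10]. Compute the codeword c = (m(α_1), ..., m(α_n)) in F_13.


c = [9, 3, 4, 10, 5]

Message polynomial: m(x) = 11 + 2·x (mod 13).
For each evaluation point α_i, compute m(α_i) mod 13:
  α_1 = 12: Horner steps 2 → 9, so m(12) = 9.
  α_2 = 9: Horner steps 2 → 3, so m(9) = 3.
  α_3 = 3: Horner steps 2 → 4, so m(3) = 4.
  α_4 = 6: Horner steps 2 → 10, so m(6) = 10.
  α_5 = 10: Horner steps 2 → 5, so m(10) = 5.
Codeword c = [9, 3, 4, 10, 5] ∈ F_13^5.


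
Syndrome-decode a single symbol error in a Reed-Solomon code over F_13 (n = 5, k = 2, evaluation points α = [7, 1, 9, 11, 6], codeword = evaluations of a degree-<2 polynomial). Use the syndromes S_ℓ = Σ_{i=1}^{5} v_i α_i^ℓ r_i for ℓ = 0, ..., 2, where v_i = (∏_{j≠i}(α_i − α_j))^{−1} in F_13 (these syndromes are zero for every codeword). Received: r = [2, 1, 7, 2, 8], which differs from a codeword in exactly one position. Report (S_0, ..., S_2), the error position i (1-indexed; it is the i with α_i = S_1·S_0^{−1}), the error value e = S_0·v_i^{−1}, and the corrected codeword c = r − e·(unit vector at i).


S = (9, 11, 12), error at position 1, error magnitude e = 3, c = [12, 1, 7, 2, 8].

Step 1: column multipliers v_i = (∏_{j≠i}(α_i − α_j))^{−1} mod 13.
  i = 1 (α = 7): (7−1)(7−9)(7−11)(7−6) = 6·(−2)·(−4)·1 = 48 ≡ 9, so v_1 = 9^{−1} = 3 (mod 13).
  i = 2 (α = 1): (1−7)(1−9)(1−11)(1−6) = (−6)·(−8)·(−10)·(−5) = 2400 ≡ 8, so v_2 = 8^{−1} = 5 (mod 13).
  i = 3 (α = 9): (9−7)(9−1)(9−11)(9−6) = 2·8·(−2)·3 = −96 ≡ 8, so v_3 = 8^{−1} = 5 (mod 13).
  i = 4 (α = 11): (11−7)(11−1)(11−9)(11−6) = 4·10·2·5 = 400 ≡ 10, so v_4 = 10^{−1} = 4 (mod 13).
  i = 5 (α = 6): (6−7)(6−1)(6−9)(6−11) = (−1)·5·(−3)·(−5) = −75 ≡ 3, so v_5 = 3^{−1} = 9 (mod 13).
  v = [3, 5, 5, 4, 9].
Step 2: syndromes of r = [2, 1, 7, 2, 8] (all sums mod 13).
  S_0 = Σ v_i r_i = 3·2 + 5·1 + 5·7 + 4·2 + 9·8 = 126 ≡ 9.
  S_1 = Σ v_i α_i r_i = 3·7·2 + 5·1·1 + 5·9·7 + 4·11·2 + 9·6·8 = 882 ≡ 11.
  α_i^2 mod 13 = [10, 1, 3, 4, 10].
  S_2 = Σ v_i α_i^2 r_i = 3·10·2 + 5·1·1 + 5·3·7 + 4·4·2 + 9·10·8 = 922 ≡ 12.
  S = (9, 11, 12) ≠ 0, so r is not a codeword (an error is present).
Step 3: locate the error. For a single error e at position i, S_ℓ = v_i·e·α_i^ℓ, so α_err = S_1/S_0.
  S_0^{−1} = 9^{−1} = 3 (mod 13), so α_err = 11·3 = 33 ≡ 7 = α_1. Error position i = 1.
  Consistency check: S_2/S_1 = 12·6 = 72 ≡ 7 = α_err ✓ (single-error assumption holds).
Step 4: error magnitude e = S_0/v_1 = S_0·∏_{j≠1}(α_1 − α_j) = 9·9 = 81 ≡ 3 (mod 13).
Step 5: correct position 1: c_1 = r_1 − e = 2 − 3 ≡ 12 (mod 13). Hence c = [12, 1, 7, 2, 8].
  Check: interpolating c through the α_i gives m(x) = 10 + 4·x (degree < 2) with m(α_i) = c_i for every i, so c is indeed a codeword.


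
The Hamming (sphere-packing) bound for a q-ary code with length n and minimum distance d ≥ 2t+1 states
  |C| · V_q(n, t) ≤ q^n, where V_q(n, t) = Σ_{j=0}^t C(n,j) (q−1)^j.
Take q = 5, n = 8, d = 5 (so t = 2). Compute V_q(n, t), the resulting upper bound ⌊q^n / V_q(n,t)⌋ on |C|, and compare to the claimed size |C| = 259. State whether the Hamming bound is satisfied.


V_q(n, t) = 481, q^n = 390625, Hamming bound = 812, |C| = 259 ≤ bound (satisfied).

Step 1: Compute V_q(n, t) = Σ_{j=0}^2 C(n, j) (q−1)^j.
  j = 0: C(8,0)·(4)^0 = 1·1 = 1.
  j = 1: C(8,1)·(4)^1 = 8·4 = 32.
  j = 2: C(8,2)·(4)^2 = 28·16 = 448.
  V_q(n, t) = 1 + 32 + 448 = 481.
Step 2: q^n = 5^8 = 390625.
Step 3: Hamming bound ⌊q^n / V_q(n,t)⌋ = ⌊390625/481⌋ = 812.
Step 4: Compare |C| = 259 to 812: satisfied.
The claimed |C| lies below the Hamming bound.


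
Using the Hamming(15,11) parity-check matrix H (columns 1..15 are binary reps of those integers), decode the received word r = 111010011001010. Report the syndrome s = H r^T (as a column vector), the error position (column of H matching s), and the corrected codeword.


s = (0, 1, 1, 0)^T, error position = 6, corrected codeword c = 111011011001010

Compute s = H r^T mod 2 one row at a time:
  s_1 = 1 + 1 + 0 + 0 + 1 + 0 + 1 + 0 = 4 ≡ 0 (mod 2).
  s_2 = 0 + 1 + 0 + 0 + 1 + 0 + 1 + 0 = 3 ≡ 1 (mod 2).
  s_3 = 1 + 1 + 0 + 0 + 0 + 0 + 1 + 0 = 3 ≡ 1 (mod 2).
  s_4 = 1 + 1 + 1 + 0 + 1 + 0 + 0 + 0 = 4 ≡ 0 (mod 2).
s = (0, 1, 1, 0)^T — this equals column 6 of H (binary 0110), so error is at position 6.
Correct: flip bit 6 of r = 111010011001010 to get c = 111011011001010.


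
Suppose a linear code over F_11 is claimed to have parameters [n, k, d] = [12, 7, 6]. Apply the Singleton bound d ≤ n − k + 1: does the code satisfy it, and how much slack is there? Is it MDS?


Singleton RHS = n − k + 1 = 6, slack = 0, bound satisfied, MDS.

Singleton bound: d ≤ n − k + 1.
Here n = 12, k = 7, so n − k + 1 = 6.
Given d = 6, check d ≤ 6: YES.
Slack = (n − k + 1) − d = 0.
The code is MDS (slack = 0).
Description: the claimed parameters are [12, 7, 6]_11; such a code would be MDS (meets Singleton bound).


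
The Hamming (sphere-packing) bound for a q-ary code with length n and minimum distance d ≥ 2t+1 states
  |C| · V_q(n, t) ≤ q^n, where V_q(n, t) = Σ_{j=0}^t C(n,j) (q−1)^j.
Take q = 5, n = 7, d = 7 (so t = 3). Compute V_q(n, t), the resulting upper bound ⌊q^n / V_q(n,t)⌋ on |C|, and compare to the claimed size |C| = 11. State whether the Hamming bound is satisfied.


V_q(n, t) = 2605, q^n = 78125, Hamming bound = 29, |C| = 11 ≤ bound (satisfied).

Step 1: Compute V_q(n, t) = Σ_{j=0}^3 C(n, j) (q−1)^j.
  j = 0: C(7,0)·(4)^0 = 1·1 = 1.
  j = 1: C(7,1)·(4)^1 = 7·4 = 28.
  j = 2: C(7,2)·(4)^2 = 21·16 = 336.
  j = 3: C(7,3)·(4)^3 = 35·64 = 2240.
  V_q(n, t) = 1 + 28 + 336 + 2240 = 2605.
Step 2: q^n = 5^7 = 78125.
Step 3: Hamming bound ⌊q^n / V_q(n,t)⌋ = ⌊78125/2605⌋ = 29.
Step 4: Compare |C| = 11 to 29: satisfied.
The claimed |C| lies below the Hamming bound.


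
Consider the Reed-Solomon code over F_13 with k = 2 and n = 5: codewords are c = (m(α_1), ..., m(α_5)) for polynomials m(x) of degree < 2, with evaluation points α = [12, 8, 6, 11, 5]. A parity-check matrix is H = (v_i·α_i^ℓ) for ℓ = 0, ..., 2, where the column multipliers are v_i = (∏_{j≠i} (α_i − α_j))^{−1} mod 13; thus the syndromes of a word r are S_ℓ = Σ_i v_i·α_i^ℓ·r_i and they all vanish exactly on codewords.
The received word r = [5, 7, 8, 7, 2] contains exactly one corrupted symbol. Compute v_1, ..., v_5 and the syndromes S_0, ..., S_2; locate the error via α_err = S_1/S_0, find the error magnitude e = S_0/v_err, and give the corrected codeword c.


S = (8, 10, 6), error at position 4, error magnitude e = 8, c = [5, 7, 8, 12, 2].

Step 1: column multipliers v_i = (∏_{j≠i}(α_i − α_j))^{−1} mod 13.
  i = 1 (α = 12): (12−8)(12−6)(12−11)(12−5) = 4·6·1·7 = 168 ≡ 12, so v_1 = 12^{−1} = 12 (mod 13).
  i = 2 (α = 8): (8−12)(8−6)(8−11)(8−5) = (−4)·2·(−3)·3 = 72 ≡ 7, so v_2 = 7^{−1} = 2 (mod 13).
  i = 3 (α = 6): (6−12)(6−8)(6−11)(6−5) = (−6)·(−2)·(−5)·1 = −60 ≡ 5, so v_3 = 5^{−1} = 8 (mod 13).
  i = 4 (α = 11): (11−12)(11−8)(11−6)(11−5) = (−1)·3·5·6 = −90 ≡ 1, so v_4 = 1^{−1} = 1 (mod 13).
  i = 5 (α = 5): (5−12)(5−8)(5−6)(5−11) = (−7)·(−3)·(−1)·(−6) = 126 ≡ 9, so v_5 = 9^{−1} = 3 (mod 13).
  v = [12, 2, 8, 1, 3].
Step 2: syndromes of r = [5, 7, 8, 7, 2] (all sums mod 13).
  S_0 = Σ v_i r_i = 12·5 + 2·7 + 8·8 + 1·7 + 3·2 = 151 ≡ 8.
  S_1 = Σ v_i α_i r_i = 12·12·5 + 2·8·7 + 8·6·8 + 1·11·7 + 3·5·2 = 1323 ≡ 10.
  α_i^2 mod 13 = [1, 12, 10, 4, 12].
  S_2 = Σ v_i α_i^2 r_i = 12·1·5 + 2·12·7 + 8·10·8 + 1·4·7 + 3·12·2 = 968 ≡ 6.
  S = (8, 10, 6) ≠ 0, so r is not a codeword (an error is present).
Step 3: locate the error. For a single error e at position i, S_ℓ = v_i·e·α_i^ℓ, so α_err = S_1/S_0.
  S_0^{−1} = 8^{−1} = 5 (mod 13), so α_err = 10·5 = 50 ≡ 11 = α_4. Error position i = 4.
  Consistency check: S_2/S_1 = 6·4 = 24 ≡ 11 = α_err ✓ (single-error assumption holds).
Step 4: error magnitude e = S_0/v_4 = S_0·∏_{j≠4}(α_4 − α_j) = 8·1 = 8 ≡ 8 (mod 13).
Step 5: correct position 4: c_4 = r_4 − e = 7 − 8 ≡ 12 (mod 13). Hence c = [5, 7, 8, 12, 2].
  Check: interpolating c through the α_i gives m(x) = 11 + 6·x (degree < 2) with m(α_i) = c_i for every i, so c is indeed a codeword.


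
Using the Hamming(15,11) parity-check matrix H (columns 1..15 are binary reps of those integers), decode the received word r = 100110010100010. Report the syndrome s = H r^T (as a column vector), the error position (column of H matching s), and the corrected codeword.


s = (1, 1, 0, 0)^T, error position = 12, corrected codeword c = 100110010101010

Compute s = H r^T mod 2 one row at a time:
  s_1 = 1 + 0 + 1 + 0 + 0 + 0 + 1 + 0 = 3 ≡ 1 (mod 2).
  s_2 = 1 + 1 + 0 + 0 + 0 + 0 + 1 + 0 = 3 ≡ 1 (mod 2).
  s_3 = 0 + 0 + 0 + 0 + 1 + 0 + 1 + 0 = 2 ≡ 0 (mod 2).
  s_4 = 1 + 0 + 1 + 0 + 0 + 0 + 0 + 0 = 2 ≡ 0 (mod 2).
s = (1, 1, 0, 0)^T — this equals column 12 of H (binary 1100), so error is at position 12.
Correct: flip bit 12 of r = 100110010100010 to get c = 100110010101010.


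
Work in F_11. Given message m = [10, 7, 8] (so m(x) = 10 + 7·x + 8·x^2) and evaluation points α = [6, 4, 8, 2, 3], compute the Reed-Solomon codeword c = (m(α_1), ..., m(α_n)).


c = [10, 1, 6, 1, 4]

Message polynomial: m(x) = 10 + 7·x + 8·x^2 (mod 11).
For each evaluation point α_i, compute m(α_i) mod 11:
  α_1 = 6: Horner steps 8 → 0 → 10, so m(6) = 10.
  α_2 = 4: Horner steps 8 → 6 → 1, so m(4) = 1.
  α_3 = 8: Horner steps 8 → 5 → 6, so m(8) = 6.
  α_4 = 2: Horner steps 8 → 1 → 1, so m(2) = 1.
  α_5 = 3: Horner steps 8 → 9 → 4, so m(3) = 4.
Codeword c = [10, 1, 6, 1, 4] ∈ F_11^5.


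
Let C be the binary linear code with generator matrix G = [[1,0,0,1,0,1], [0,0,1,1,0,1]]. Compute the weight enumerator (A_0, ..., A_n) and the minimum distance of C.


Weight distribution: A_0 = 1, A_2 = 1, A_3 = 2. Minimum distance d = 2.

Enumerate all 2^2 = 4 messages m ∈ F_2^2.
For each, compute codeword c = mG in F_2^6, then tally its weight.
  m = 00 → c = 000000, weight = 0.
  m = 10 → c = 100101, weight = 3.
  m = 01 → c = 001101, weight = 3.
  m = 11 → c = 101000, weight = 2.
Tally weights:
  weight 0: 1 codewords.
  weight 2: 1 codewords.
  weight 3: 2 codewords.
Minimum distance d = smallest w > 0 with A_w > 0 = 2.
Sanity: Σ A_w = 4 = 2^2 = 4 ✓.


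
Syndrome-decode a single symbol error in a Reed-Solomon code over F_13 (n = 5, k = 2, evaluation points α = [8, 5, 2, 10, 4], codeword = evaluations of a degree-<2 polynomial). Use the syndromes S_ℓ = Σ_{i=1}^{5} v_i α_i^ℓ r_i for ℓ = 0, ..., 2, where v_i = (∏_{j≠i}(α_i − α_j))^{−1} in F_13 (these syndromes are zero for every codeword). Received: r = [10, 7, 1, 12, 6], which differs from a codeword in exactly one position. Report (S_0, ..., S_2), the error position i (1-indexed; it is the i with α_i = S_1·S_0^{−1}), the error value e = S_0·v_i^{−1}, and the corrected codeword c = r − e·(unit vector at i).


S = (5, 10, 7), error at position 3, error magnitude e = 10, c = [10, 7, 4, 12, 6].

Step 1: column multipliers v_i = (∏_{j≠i}(α_i − α_j))^{−1} mod 13.
  i = 1 (α = 8): (8−5)(8−2)(8−10)(8−4) = 3·6·(−2)·4 = −144 ≡ 12, so v_1 = 12^{−1} = 12 (mod 13).
  i = 2 (α = 5): (5−8)(5−2)(5−10)(5−4) = (−3)·3·(−5)·1 = 45 ≡ 6, so v_2 = 6^{−1} = 11 (mod 13).
  i = 3 (α = 2): (2−8)(2−5)(2−10)(2−4) = (−6)·(−3)·(−8)·(−2) = 288 ≡ 2, so v_3 = 2^{−1} = 7 (mod 13).
  i = 4 (α = 10): (10−8)(10−5)(10−2)(10−4) = 2·5·8·6 = 480 ≡ 12, so v_4 = 12^{−1} = 12 (mod 13).
  i = 5 (α = 4): (4−8)(4−5)(4−2)(4−10) = (−4)·(−1)·2·(−6) = −48 ≡ 4, so v_5 = 4^{−1} = 10 (mod 13).
  v = [12, 11, 7, 12, 10].
Step 2: syndromes of r = [10, 7, 1, 12, 6] (all sums mod 13).
  S_0 = Σ v_i r_i = 12·10 + 11·7 + 7·1 + 12·12 + 10·6 = 408 ≡ 5.
  S_1 = Σ v_i α_i r_i = 12·8·10 + 11·5·7 + 7·2·1 + 12·10·12 + 10·4·6 = 3039 ≡ 10.
  α_i^2 mod 13 = [12, 12, 4, 9, 3].
  S_2 = Σ v_i α_i^2 r_i = 12·12·10 + 11·12·7 + 7·4·1 + 12·9·12 + 10·3·6 = 3868 ≡ 7.
  S = (5, 10, 7) ≠ 0, so r is not a codeword (an error is present).
Step 3: locate the error. For a single error e at position i, S_ℓ = v_i·e·α_i^ℓ, so α_err = S_1/S_0.
  S_0^{−1} = 5^{−1} = 8 (mod 13), so α_err = 10·8 = 80 ≡ 2 = α_3. Error position i = 3.
  Consistency check: S_2/S_1 = 7·4 = 28 ≡ 2 = α_err ✓ (single-error assumption holds).
Step 4: error magnitude e = S_0/v_3 = S_0·∏_{j≠3}(α_3 − α_j) = 5·2 = 10 ≡ 10 (mod 13).
Step 5: correct position 3: c_3 = r_3 − e = 1 − 10 ≡ 4 (mod 13). Hence c = [10, 7, 4, 12, 6].
  Check: interpolating c through the α_i gives m(x) = 2 + 1·x (degree < 2) with m(α_i) = c_i for every i, so c is indeed a codeword.


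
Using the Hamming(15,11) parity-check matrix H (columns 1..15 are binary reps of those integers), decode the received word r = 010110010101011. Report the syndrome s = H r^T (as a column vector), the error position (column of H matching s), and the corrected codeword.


s = (1, 1, 0, 0)^T, error position = 12, corrected codeword c = 010110010100011

Compute s = H r^T mod 2 one row at a time:
  s_1 = 1 + 0 + 1 + 0 + 1 + 0 + 1 + 1 = 5 ≡ 1 (mod 2).
  s_2 = 1 + 1 + 0 + 0 + 1 + 0 + 1 + 1 = 5 ≡ 1 (mod 2).
  s_3 = 1 + 0 + 0 + 0 + 1 + 0 + 1 + 1 = 4 ≡ 0 (mod 2).
  s_4 = 0 + 0 + 1 + 0 + 0 + 0 + 0 + 1 = 2 ≡ 0 (mod 2).
s = (1, 1, 0, 0)^T — this equals column 12 of H (binary 1100), so error is at position 12.
Correct: flip bit 12 of r = 010110010101011 to get c = 010110010100011.


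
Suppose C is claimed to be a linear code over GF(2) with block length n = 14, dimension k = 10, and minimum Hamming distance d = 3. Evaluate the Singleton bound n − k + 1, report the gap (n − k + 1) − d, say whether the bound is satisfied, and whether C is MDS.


Singleton RHS = n − k + 1 = 5, slack = 2, bound satisfied, not MDS.

Singleton bound: d ≤ n − k + 1.
Here n = 14, k = 10, so n − k + 1 = 5.
Given d = 3, check d ≤ 5: YES.
Slack = (n − k + 1) − d = 2.
The code is NOT MDS (slack = 2 > 0).
Description: the claimed parameters are [14, 10, 3]_2; such a code would be non-MDS.


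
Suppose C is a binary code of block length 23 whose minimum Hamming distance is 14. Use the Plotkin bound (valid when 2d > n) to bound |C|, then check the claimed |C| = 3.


Plotkin bound M ≤ 4; given |C| = 3 ≤ bound (satisfied).

Check applicability: 2d = 28, n = 23.
2d − n = 5 > 0, so Plotkin applies.
Compute d/(2d−n) = 14/5 ≈ 2.8000.
⌊d/(2d−n)⌋ = 2.
Plotkin bound: M ≤ 2·2 = 4.
Given |C| = 3, check: satisfied.
This |C| is below the Plotkin bound.


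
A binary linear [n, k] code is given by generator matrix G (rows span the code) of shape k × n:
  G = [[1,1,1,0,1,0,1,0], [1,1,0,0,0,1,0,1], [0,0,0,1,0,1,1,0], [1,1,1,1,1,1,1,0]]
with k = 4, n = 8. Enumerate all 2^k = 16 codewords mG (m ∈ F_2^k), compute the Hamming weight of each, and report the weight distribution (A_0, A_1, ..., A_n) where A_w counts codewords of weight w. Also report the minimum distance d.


Weight distribution: A_0 = 1, A_1 = 1, A_2 = 1, A_3 = 1, A_4 = 5, A_5 = 5, A_6 = 1, A_7 = 1. Minimum distance d = 1.

Enumerate all 2^4 = 16 messages m ∈ F_2^4.
For each, compute codeword c = mG in F_2^8, then tally its weight.
  m = 0000 → c = 00000000, weight = 0.
  m = 1000 → c = 11101010, weight = 5.
  m = 0100 → c = 11000101, weight = 4.
  m = 1100 → c = 00101111, weight = 5.
  m = 0010 → c = 00010110, weight = 3.
  m = 1010 → c = 11111100, weight = 6.
  m = 0110 → c = 11010011, weight = 5.
  m = 1110 → c = 00111001, weight = 4.
  m = 0001 → c = 11111110, weight = 7.
  m = 1001 → c = 00010100, weight = 2.
  m = 0101 → c = 00111011, weight = 5.
  m = 1101 → c = 11010001, weight = 4.
  m = 0011 → c = 11101000, weight = 4.
  m = 1011 → c = 00000010, weight = 1.
  m = 0111 → c = 00101101, weight = 4.
  m = 1111 → c = 11000111, weight = 5.
Tally weights:
  weight 0: 1 codewords.
  weight 1: 1 codewords.
  weight 2: 1 codewords.
  weight 3: 1 codewords.
  weight 4: 5 codewords.
  weight 5: 5 codewords.
  weight 6: 1 codewords.
  weight 7: 1 codewords.
Minimum distance d = smallest w > 0 with A_w > 0 = 1.
Sanity: Σ A_w = 16 = 2^4 = 16 ✓.


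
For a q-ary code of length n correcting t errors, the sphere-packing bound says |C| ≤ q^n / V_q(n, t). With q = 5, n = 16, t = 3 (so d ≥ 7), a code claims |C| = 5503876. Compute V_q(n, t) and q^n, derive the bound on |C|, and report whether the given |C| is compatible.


V_q(n, t) = 37825, q^n = 152587890625, Hamming bound = 4034048, |C| = 5503876 > bound (violated).

Step 1: Compute V_q(n, t) = Σ_{j=0}^3 C(n, j) (q−1)^j.
  j = 0: C(16,0)·(4)^0 = 1·1 = 1.
  j = 1: C(16,1)·(4)^1 = 16·4 = 64.
  j = 2: C(16,2)·(4)^2 = 120·16 = 1920.
  j = 3: C(16,3)·(4)^3 = 560·64 = 35840.
  V_q(n, t) = 1 + 64 + 1920 + 35840 = 37825.
Step 2: q^n = 5^16 = 152587890625.
Step 3: Hamming bound ⌊q^n / V_q(n,t)⌋ = ⌊152587890625/37825⌋ = 4034048.
Step 4: Compare |C| = 5503876 to 4034048: violated.
The claimed |C| lies above the Hamming bound, so no 5-ary code of length 16 with d ≥ 7 can have 5503876 codewords.


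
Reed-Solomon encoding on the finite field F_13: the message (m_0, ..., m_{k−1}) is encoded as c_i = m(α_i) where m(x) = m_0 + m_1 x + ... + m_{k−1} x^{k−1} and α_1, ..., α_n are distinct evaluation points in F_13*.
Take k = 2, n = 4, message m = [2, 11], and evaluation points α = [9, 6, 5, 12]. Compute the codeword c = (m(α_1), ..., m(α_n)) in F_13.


c = [10, 3, 5, 4]

Message polynomial: m(x) = 2 + 11·x (mod 13).
For each evaluation point α_i, compute m(α_i) mod 13:
  α_1 = 9: Horner steps 11 → 10, so m(9) = 10.
  α_2 = 6: Horner steps 11 → 3, so m(6) = 3.
  α_3 = 5: Horner steps 11 → 5, so m(5) = 5.
  α_4 = 12: Horner steps 11 → 4, so m(12) = 4.
Codeword c = [10, 3, 5, 4] ∈ F_13^4.


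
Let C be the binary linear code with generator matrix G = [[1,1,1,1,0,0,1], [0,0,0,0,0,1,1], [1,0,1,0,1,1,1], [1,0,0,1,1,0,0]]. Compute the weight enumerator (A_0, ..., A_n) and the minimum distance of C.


Weight distribution: A_0 = 1, A_2 = 2, A_3 = 4, A_4 = 5, A_5 = 4. Minimum distance d = 2.

Enumerate all 2^4 = 16 messages m ∈ F_2^4.
For each, compute codeword c = mG in F_2^7, then tally its weight.
  m = 0000 → c = 0000000, weight = 0.
  m = 1000 → c = 1111001, weight = 5.
  m = 0100 → c = 0000011, weight = 2.
  m = 1100 → c = 1111010, weight = 5.
  m = 0010 → c = 1010111, weight = 5.
  m = 1010 → c = 0101110, weight = 4.
  m = 0110 → c = 1010100, weight = 3.
  m = 1110 → c = 0101101, weight = 4.
  m = 0001 → c = 1001100, weight = 3.
  m = 1001 → c = 0110101, weight = 4.
  m = 0101 → c = 1001111, weight = 5.
  m = 1101 → c = 0110110, weight = 4.
  m = 0011 → c = 0011011, weight = 4.
  m = 1011 → c = 1100010, weight = 3.
  m = 0111 → c = 0011000, weight = 2.
  m = 1111 → c = 1100001, weight = 3.
Tally weights:
  weight 0: 1 codewords.
  weight 2: 2 codewords.
  weight 3: 4 codewords.
  weight 4: 5 codewords.
  weight 5: 4 codewords.
Minimum distance d = smallest w > 0 with A_w > 0 = 2.
Sanity: Σ A_w = 16 = 2^4 = 16 ✓.


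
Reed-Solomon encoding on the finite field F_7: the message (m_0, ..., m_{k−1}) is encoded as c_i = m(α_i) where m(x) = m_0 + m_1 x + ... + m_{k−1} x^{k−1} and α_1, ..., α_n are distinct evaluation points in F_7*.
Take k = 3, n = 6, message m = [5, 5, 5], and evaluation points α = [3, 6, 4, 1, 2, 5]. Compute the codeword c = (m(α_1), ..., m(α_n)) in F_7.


c = [2, 5, 0, 1, 0, 1]

Message polynomial: m(x) = 5 + 5·x + 5·x^2 (mod 7).
For each evaluation point α_i, compute m(α_i) mod 7:
  α_1 = 3: Horner steps 5 → 6 → 2, so m(3) = 2.
  α_2 = 6: Horner steps 5 → 0 → 5, so m(6) = 5.
  α_3 = 4: Horner steps 5 → 4 → 0, so m(4) = 0.
  α_4 = 1: Horner steps 5 → 3 → 1, so m(1) = 1.
  α_5 = 2: Horner steps 5 → 1 → 0, so m(2) = 0.
  α_6 = 5: Horner steps 5 → 2 → 1, so m(5) = 1.
Codeword c = [2, 5, 0, 1, 0, 1] ∈ F_7^6.


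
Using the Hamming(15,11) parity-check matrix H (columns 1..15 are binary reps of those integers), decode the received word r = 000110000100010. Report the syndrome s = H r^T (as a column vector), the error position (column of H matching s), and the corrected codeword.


s = (0, 1, 0, 1)^T, error position = 5, corrected codeword c = 000100000100010

Compute s = H r^T mod 2 one row at a time:
  s_1 = 0 + 0 + 1 + 0 + 0 + 0 + 1 + 0 = 2 ≡ 0 (mod 2).
  s_2 = 1 + 1 + 0 + 0 + 0 + 0 + 1 + 0 = 3 ≡ 1 (mod 2).
  s_3 = 0 + 0 + 0 + 0 + 1 + 0 + 1 + 0 = 2 ≡ 0 (mod 2).
  s_4 = 0 + 0 + 1 + 0 + 0 + 0 + 0 + 0 = 1 ≡ 1 (mod 2).
s = (0, 1, 0, 1)^T — this equals column 5 of H (binary 0101), so error is at position 5.
Correct: flip bit 5 of r = 000110000100010 to get c = 000100000100010.


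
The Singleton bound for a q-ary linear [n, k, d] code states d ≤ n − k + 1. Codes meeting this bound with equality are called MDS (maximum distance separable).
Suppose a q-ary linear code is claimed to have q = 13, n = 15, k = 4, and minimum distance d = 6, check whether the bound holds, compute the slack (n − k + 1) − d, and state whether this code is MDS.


Singleton RHS = n − k + 1 = 12, slack = 6, bound satisfied, not MDS.

Singleton bound: d ≤ n − k + 1.
Here n = 15, k = 4, so n − k + 1 = 12.
Given d = 6, check d ≤ 12: YES.
Slack = (n − k + 1) − d = 6.
The code is NOT MDS (slack = 6 > 0).
Description: the claimed parameters are [15, 4, 6]_13; such a code would be non-MDS.


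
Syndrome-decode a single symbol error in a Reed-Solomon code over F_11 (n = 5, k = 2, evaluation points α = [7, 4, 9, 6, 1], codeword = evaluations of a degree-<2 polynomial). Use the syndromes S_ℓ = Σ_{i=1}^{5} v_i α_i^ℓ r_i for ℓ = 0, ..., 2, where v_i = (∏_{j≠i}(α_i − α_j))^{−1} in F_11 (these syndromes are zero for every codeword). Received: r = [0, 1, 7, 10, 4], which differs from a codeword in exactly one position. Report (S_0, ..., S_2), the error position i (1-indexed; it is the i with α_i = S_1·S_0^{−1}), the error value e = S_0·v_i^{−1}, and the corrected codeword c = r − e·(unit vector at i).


S = (3, 10, 4), error at position 1, error magnitude e = 2, c = [9, 1, 7, 10, 4].

Step 1: column multipliers v_i = (∏_{j≠i}(α_i − α_j))^{−1} mod 11.
  i = 1 (α = 7): (7−4)(7−9)(7−6)(7−1) = 3·(−2)·1·6 = −36 ≡ 8, so v_1 = 8^{−1} = 7 (mod 11).
  i = 2 (α = 4): (4−7)(4−9)(4−6)(4−1) = (−3)·(−5)·(−2)·3 = −90 ≡ 9, so v_2 = 9^{−1} = 5 (mod 11).
  i = 3 (α = 9): (9−7)(9−4)(9−6)(9−1) = 2·5·3·8 = 240 ≡ 9, so v_3 = 9^{−1} = 5 (mod 11).
  i = 4 (α = 6): (6−7)(6−4)(6−9)(6−1) = (−1)·2·(−3)·5 = 30 ≡ 8, so v_4 = 8^{−1} = 7 (mod 11).
  i = 5 (α = 1): (1−7)(1−4)(1−9)(1−6) = (−6)·(−3)·(−8)·(−5) = 720 ≡ 5, so v_5 = 5^{−1} = 9 (mod 11).
  v = [7, 5, 5, 7, 9].
Step 2: syndromes of r = [0, 1, 7, 10, 4] (all sums mod 11).
  S_0 = Σ v_i r_i = 7·0 + 5·1 + 5·7 + 7·10 + 9·4 = 146 ≡ 3.
  S_1 = Σ v_i α_i r_i = 7·7·0 + 5·4·1 + 5·9·7 + 7·6·10 + 9·1·4 = 791 ≡ 10.
  α_i^2 mod 11 = [5, 5, 4, 3, 1].
  S_2 = Σ v_i α_i^2 r_i = 7·5·0 + 5·5·1 + 5·4·7 + 7·3·10 + 9·1·4 = 411 ≡ 4.
  S = (3, 10, 4) ≠ 0, so r is not a codeword (an error is present).
Step 3: locate the error. For a single error e at position i, S_ℓ = v_i·e·α_i^ℓ, so α_err = S_1/S_0.
  S_0^{−1} = 3^{−1} = 4 (mod 11), so α_err = 10·4 = 40 ≡ 7 = α_1. Error position i = 1.
  Consistency check: S_2/S_1 = 4·10 = 40 ≡ 7 = α_err ✓ (single-error assumption holds).
Step 4: error magnitude e = S_0/v_1 = S_0·∏_{j≠1}(α_1 − α_j) = 3·8 = 24 ≡ 2 (mod 11).
Step 5: correct position 1: c_1 = r_1 − e = 0 − 2 ≡ 9 (mod 11). Hence c = [9, 1, 7, 10, 4].
  Check: interpolating c through the α_i gives m(x) = 5 + 10·x (degree < 2) with m(α_i) = c_i for every i, so c is indeed a codeword.


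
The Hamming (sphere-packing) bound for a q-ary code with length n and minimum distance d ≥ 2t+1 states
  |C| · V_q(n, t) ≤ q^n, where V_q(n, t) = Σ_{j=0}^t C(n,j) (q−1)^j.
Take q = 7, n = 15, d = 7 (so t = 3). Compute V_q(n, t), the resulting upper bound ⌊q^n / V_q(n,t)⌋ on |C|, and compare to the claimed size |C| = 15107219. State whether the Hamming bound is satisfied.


V_q(n, t) = 102151, q^n = 4747561509943, Hamming bound = 46475918, |C| = 15107219 ≤ bound (satisfied).

Step 1: Compute V_q(n, t) = Σ_{j=0}^3 C(n, j) (q−1)^j.
  j = 0: C(15,0)·(6)^0 = 1·1 = 1.
  j = 1: C(15,1)·(6)^1 = 15·6 = 90.
  j = 2: C(15,2)·(6)^2 = 105·36 = 3780.
  j = 3: C(15,3)·(6)^3 = 455·216 = 98280.
  V_q(n, t) = 1 + 90 + 3780 + 98280 = 102151.
Step 2: q^n = 7^15 = 4747561509943.
Step 3: Hamming bound ⌊q^n / V_q(n,t)⌋ = ⌊4747561509943/102151⌋ = 46475918.
Step 4: Compare |C| = 15107219 to 46475918: satisfied.
The claimed |C| lies below the Hamming bound.


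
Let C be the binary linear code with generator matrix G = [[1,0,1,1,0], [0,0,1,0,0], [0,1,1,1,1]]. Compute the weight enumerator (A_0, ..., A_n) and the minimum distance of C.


Weight distribution: A_0 = 1, A_1 = 1, A_2 = 1, A_3 = 3, A_4 = 2. Minimum distance d = 1.

Enumerate all 2^3 = 8 messages m ∈ F_2^3.
For each, compute codeword c = mG in F_2^5, then tally its weight.
  m = 000 → c = 00000, weight = 0.
  m = 100 → c = 10110, weight = 3.
  m = 010 → c = 00100, weight = 1.
  m = 110 → c = 10010, weight = 2.
  m = 001 → c = 01111, weight = 4.
  m = 101 → c = 11001, weight = 3.
  m = 011 → c = 01011, weight = 3.
  m = 111 → c = 11101, weight = 4.
Tally weights:
  weight 0: 1 codewords.
  weight 1: 1 codewords.
  weight 2: 1 codewords.
  weight 3: 3 codewords.
  weight 4: 2 codewords.
Minimum distance d = smallest w > 0 with A_w > 0 = 1.
Sanity: Σ A_w = 8 = 2^3 = 8 ✓.


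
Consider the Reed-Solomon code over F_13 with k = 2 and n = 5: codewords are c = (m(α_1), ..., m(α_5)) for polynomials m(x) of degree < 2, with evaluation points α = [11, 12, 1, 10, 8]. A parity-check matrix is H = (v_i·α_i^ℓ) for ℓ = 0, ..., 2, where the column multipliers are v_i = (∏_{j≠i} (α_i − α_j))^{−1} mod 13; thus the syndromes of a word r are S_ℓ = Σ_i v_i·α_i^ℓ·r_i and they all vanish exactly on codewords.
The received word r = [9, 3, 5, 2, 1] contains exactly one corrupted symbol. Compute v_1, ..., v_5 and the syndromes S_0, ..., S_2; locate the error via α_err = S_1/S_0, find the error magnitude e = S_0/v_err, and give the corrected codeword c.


S = (1, 1, 1), error at position 3, error magnitude e = 1, c = [9, 3, 4, 2, 1].

Step 1: column multipliers v_i = (∏_{j≠i}(α_i − α_j))^{−1} mod 13.
  i = 1 (α = 11): (11−12)(11−1)(11−10)(11−8) = (−1)·10·1·3 = −30 ≡ 9, so v_1 = 9^{−1} = 3 (mod 13).
  i = 2 (α = 12): (12−11)(12−1)(12−10)(12−8) = 1·11·2·4 = 88 ≡ 10, so v_2 = 10^{−1} = 4 (mod 13).
  i = 3 (α = 1): (1−11)(1−12)(1−10)(1−8) = (−10)·(−11)·(−9)·(−7) = 6930 ≡ 1, so v_3 = 1^{−1} = 1 (mod 13).
  i = 4 (α = 10): (10−11)(10−12)(10−1)(10−8) = (−1)·(−2)·9·2 = 36 ≡ 10, so v_4 = 10^{−1} = 4 (mod 13).
  i = 5 (α = 8): (8−11)(8−12)(8−1)(8−10) = (−3)·(−4)·7·(−2) = −168 ≡ 1, so v_5 = 1^{−1} = 1 (mod 13).
  v = [3, 4, 1, 4, 1].
Step 2: syndromes of r = [9, 3, 5, 2, 1] (all sums mod 13).
  S_0 = Σ v_i r_i = 3·9 + 4·3 + 1·5 + 4·2 + 1·1 = 53 ≡ 1.
  S_1 = Σ v_i α_i r_i = 3·11·9 + 4·12·3 + 1·1·5 + 4·10·2 + 1·8·1 = 534 ≡ 1.
  α_i^2 mod 13 = [4, 1, 1, 9, 12].
  S_2 = Σ v_i α_i^2 r_i = 3·4·9 + 4·1·3 + 1·1·5 + 4·9·2 + 1·12·1 = 209 ≡ 1.
  S = (1, 1, 1) ≠ 0, so r is not a codeword (an error is present).
Step 3: locate the error. For a single error e at position i, S_ℓ = v_i·e·α_i^ℓ, so α_err = S_1/S_0.
  S_0^{−1} = 1^{−1} = 1 (mod 13), so α_err = 1·1 = 1 ≡ 1 = α_3. Error position i = 3.
  Consistency check: S_2/S_1 = 1·1 = 1 ≡ 1 = α_err ✓ (single-error assumption holds).
Step 4: error magnitude e = S_0/v_3 = S_0·∏_{j≠3}(α_3 − α_j) = 1·1 = 1 ≡ 1 (mod 13).
Step 5: correct position 3: c_3 = r_3 − e = 5 − 1 ≡ 4 (mod 13). Hence c = [9, 3, 4, 2, 1].
  Check: interpolating c through the α_i gives m(x) = 10 + 7·x (degree < 2) with m(α_i) = c_i for every i, so c is indeed a codeword.


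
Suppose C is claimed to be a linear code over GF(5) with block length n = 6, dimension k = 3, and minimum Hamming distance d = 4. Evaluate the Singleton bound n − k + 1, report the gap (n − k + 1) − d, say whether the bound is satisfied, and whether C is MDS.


Singleton RHS = n − k + 1 = 4, slack = 0, bound satisfied, MDS.

Singleton bound: d ≤ n − k + 1.
Here n = 6, k = 3, so n − k + 1 = 4.
Given d = 4, check d ≤ 4: YES.
Slack = (n − k + 1) − d = 0.
The code is MDS (slack = 0).
Description: the claimed parameters are [6, 3, 4]_5; such a code would be MDS (meets Singleton bound).


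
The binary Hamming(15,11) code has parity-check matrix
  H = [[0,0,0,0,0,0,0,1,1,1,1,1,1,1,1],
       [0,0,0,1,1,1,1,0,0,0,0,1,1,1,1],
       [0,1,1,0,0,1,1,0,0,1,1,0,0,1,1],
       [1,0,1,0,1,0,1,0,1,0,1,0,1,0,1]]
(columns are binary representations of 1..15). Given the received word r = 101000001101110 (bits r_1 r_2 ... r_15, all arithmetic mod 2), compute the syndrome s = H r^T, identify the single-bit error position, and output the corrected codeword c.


s = (1, 1, 1, 0)^T, error position = 14, corrected codeword c = 101000001101100

Compute s = H r^T mod 2 one row at a time:
  s_1 = 0 + 1 + 1 + 0 + 1 + 1 + 1 + 0 = 5 ≡ 1 (mod 2).
  s_2 = 0 + 0 + 0 + 0 + 1 + 1 + 1 + 0 = 3 ≡ 1 (mod 2).
  s_3 = 0 + 1 + 0 + 0 + 1 + 0 + 1 + 0 = 3 ≡ 1 (mod 2).
  s_4 = 1 + 1 + 0 + 0 + 1 + 0 + 1 + 0 = 4 ≡ 0 (mod 2).
s = (1, 1, 1, 0)^T — this equals column 14 of H (binary 1110), so error is at position 14.
Correct: flip bit 14 of r = 101000001101110 to get c = 101000001101100.


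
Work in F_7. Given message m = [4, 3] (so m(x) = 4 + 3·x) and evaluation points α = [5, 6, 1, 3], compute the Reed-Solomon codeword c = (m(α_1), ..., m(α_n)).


c = [5, 1, 0, 6]

Message polynomial: m(x) = 4 + 3·x (mod 7).
For each evaluation point α_i, compute m(α_i) mod 7:
  α_1 = 5: Horner steps 3 → 5, so m(5) = 5.
  α_2 = 6: Horner steps 3 → 1, so m(6) = 1.
  α_3 = 1: Horner steps 3 → 0, so m(1) = 0.
  α_4 = 3: Horner steps 3 → 6, so m(3) = 6.
Codeword c = [5, 1, 0, 6] ∈ F_7^4.


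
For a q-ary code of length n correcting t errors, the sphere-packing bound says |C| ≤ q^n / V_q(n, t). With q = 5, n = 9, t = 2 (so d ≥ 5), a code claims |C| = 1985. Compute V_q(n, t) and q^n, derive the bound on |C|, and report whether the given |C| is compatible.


V_q(n, t) = 613, q^n = 1953125, Hamming bound = 3186, |C| = 1985 ≤ bound (satisfied).

Step 1: Compute V_q(n, t) = Σ_{j=0}^2 C(n, j) (q−1)^j.
  j = 0: C(9,0)·(4)^0 = 1·1 = 1.
  j = 1: C(9,1)·(4)^1 = 9·4 = 36.
  j = 2: C(9,2)·(4)^2 = 36·16 = 576.
  V_q(n, t) = 1 + 36 + 576 = 613.
Step 2: q^n = 5^9 = 1953125.
Step 3: Hamming bound ⌊q^n / V_q(n,t)⌋ = ⌊1953125/613⌋ = 3186.
Step 4: Compare |C| = 1985 to 3186: satisfied.
The claimed |C| lies below the Hamming bound.


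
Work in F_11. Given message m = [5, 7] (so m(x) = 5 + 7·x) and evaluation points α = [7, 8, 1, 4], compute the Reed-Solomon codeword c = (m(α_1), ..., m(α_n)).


c = [10, 6, 1, 0]

Message polynomial: m(x) = 5 + 7·x (mod 11).
For each evaluation point α_i, compute m(α_i) mod 11:
  α_1 = 7: Horner steps 7 → 10, so m(7) = 10.
  α_2 = 8: Horner steps 7 → 6, so m(8) = 6.
  α_3 = 1: Horner steps 7 → 1, so m(1) = 1.
  α_4 = 4: Horner steps 7 → 0, so m(4) = 0.
Codeword c = [10, 6, 1, 0] ∈ F_11^4.


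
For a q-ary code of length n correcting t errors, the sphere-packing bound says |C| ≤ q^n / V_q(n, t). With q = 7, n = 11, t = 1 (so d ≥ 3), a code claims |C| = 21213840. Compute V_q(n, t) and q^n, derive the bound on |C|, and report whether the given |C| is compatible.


V_q(n, t) = 67, q^n = 1977326743, Hamming bound = 29512339, |C| = 21213840 ≤ bound (satisfied).

Step 1: Compute V_q(n, t) = Σ_{j=0}^1 C(n, j) (q−1)^j.
  j = 0: C(11,0)·(6)^0 = 1·1 = 1.
  j = 1: C(11,1)·(6)^1 = 11·6 = 66.
  V_q(n, t) = 1 + 66 = 67.
Step 2: q^n = 7^11 = 1977326743.
Step 3: Hamming bound ⌊q^n / V_q(n,t)⌋ = ⌊1977326743/67⌋ = 29512339.
Step 4: Compare |C| = 21213840 to 29512339: satisfied.
The claimed |C| lies below the Hamming bound.


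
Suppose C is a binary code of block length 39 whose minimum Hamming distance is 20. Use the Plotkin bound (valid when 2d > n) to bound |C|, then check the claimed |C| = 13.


Plotkin bound M ≤ 40; given |C| = 13 ≤ bound (satisfied).

Check applicability: 2d = 40, n = 39.
2d − n = 1 > 0, so Plotkin applies.
Compute d/(2d−n) = 20/1 ≈ 20.0000.
⌊d/(2d−n)⌋ = 20.
Plotkin bound: M ≤ 2·20 = 40.
Given |C| = 13, check: satisfied.
This |C| is below the Plotkin bound.


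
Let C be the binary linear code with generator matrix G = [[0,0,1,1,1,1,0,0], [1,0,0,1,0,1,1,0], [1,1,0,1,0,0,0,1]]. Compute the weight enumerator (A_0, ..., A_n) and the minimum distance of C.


Weight distribution: A_0 = 1, A_4 = 5, A_6 = 2. Minimum distance d = 4.

Enumerate all 2^3 = 8 messages m ∈ F_2^3.
For each, compute codeword c = mG in F_2^8, then tally its weight.
  m = 000 → c = 00000000, weight = 0.
  m = 100 → c = 00111100, weight = 4.
  m = 010 → c = 10010110, weight = 4.
  m = 110 → c = 10101010, weight = 4.
  m = 001 → c = 11010001, weight = 4.
  m = 101 → c = 11101101, weight = 6.
  m = 011 → c = 01000111, weight = 4.
  m = 111 → c = 01111011, weight = 6.
Tally weights:
  weight 0: 1 codewords.
  weight 4: 5 codewords.
  weight 6: 2 codewords.
Minimum distance d = smallest w > 0 with A_w > 0 = 4.
Sanity: Σ A_w = 8 = 2^3 = 8 ✓.


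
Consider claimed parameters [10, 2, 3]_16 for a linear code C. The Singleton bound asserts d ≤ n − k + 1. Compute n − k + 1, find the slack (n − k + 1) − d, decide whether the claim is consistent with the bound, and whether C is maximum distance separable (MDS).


Singleton RHS = n − k + 1 = 9, slack = 6, bound satisfied, not MDS.

Singleton bound: d ≤ n − k + 1.
Here n = 10, k = 2, so n − k + 1 = 9.
Given d = 3, check d ≤ 9: YES.
Slack = (n − k + 1) − d = 6.
The code is NOT MDS (slack = 6 > 0).
Description: the claimed parameters are [10, 2, 3]_16; such a code would be non-MDS.


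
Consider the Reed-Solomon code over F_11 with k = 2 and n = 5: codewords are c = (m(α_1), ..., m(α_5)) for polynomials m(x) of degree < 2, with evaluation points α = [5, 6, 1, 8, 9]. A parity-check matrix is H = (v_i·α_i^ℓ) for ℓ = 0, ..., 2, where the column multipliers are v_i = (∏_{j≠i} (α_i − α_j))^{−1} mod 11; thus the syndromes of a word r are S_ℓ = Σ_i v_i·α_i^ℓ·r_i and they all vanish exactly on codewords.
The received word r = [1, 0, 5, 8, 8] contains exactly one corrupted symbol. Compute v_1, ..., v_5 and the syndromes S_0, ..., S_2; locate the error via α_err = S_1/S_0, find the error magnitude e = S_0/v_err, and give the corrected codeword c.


S = (5, 7, 1), error at position 4, error magnitude e = 10, c = [1, 0, 5, 9, 8].

Step 1: column multipliers v_i = (∏_{j≠i}(α_i − α_j))^{−1} mod 11.
  i = 1 (α = 5): (5−6)(5−1)(5−8)(5−9) = (−1)·4·(−3)·(−4) = −48 ≡ 7, so v_1 = 7^{−1} = 8 (mod 11).
  i = 2 (α = 6): (6−5)(6−1)(6−8)(6−9) = 1·5·(−2)·(−3) = 30 ≡ 8, so v_2 = 8^{−1} = 7 (mod 11).
  i = 3 (α = 1): (1−5)(1−6)(1−8)(1−9) = (−4)·(−5)·(−7)·(−8) = 1120 ≡ 9, so v_3 = 9^{−1} = 5 (mod 11).
  i = 4 (α = 8): (8−5)(8−6)(8−1)(8−9) = 3·2·7·(−1) = −42 ≡ 2, so v_4 = 2^{−1} = 6 (mod 11).
  i = 5 (α = 9): (9−5)(9−6)(9−1)(9−8) = 4·3·8·1 = 96 ≡ 8, so v_5 = 8^{−1} = 7 (mod 11).
  v = [8, 7, 5, 6, 7].
Step 2: syndromes of r = [1, 0, 5, 8, 8] (all sums mod 11).
  S_0 = Σ v_i r_i = 8·1 + 7·0 + 5·5 + 6·8 + 7·8 = 137 ≡ 5.
  S_1 = Σ v_i α_i r_i = 8·5·1 + 7·6·0 + 5·1·5 + 6·8·8 + 7·9·8 = 953 ≡ 7.
  α_i^2 mod 11 = [3, 3, 1, 9, 4].
  S_2 = Σ v_i α_i^2 r_i = 8·3·1 + 7·3·0 + 5·1·5 + 6·9·8 + 7·4·8 = 705 ≡ 1.
  S = (5, 7, 1) ≠ 0, so r is not a codeword (an error is present).
Step 3: locate the error. For a single error e at position i, S_ℓ = v_i·e·α_i^ℓ, so α_err = S_1/S_0.
  S_0^{−1} = 5^{−1} = 9 (mod 11), so α_err = 7·9 = 63 ≡ 8 = α_4. Error position i = 4.
  Consistency check: S_2/S_1 = 1·8 = 8 ≡ 8 = α_err ✓ (single-error assumption holds).
Step 4: error magnitude e = S_0/v_4 = S_0·∏_{j≠4}(α_4 − α_j) = 5·2 = 10 ≡ 10 (mod 11).
Step 5: correct position 4: c_4 = r_4 − e = 8 − 10 ≡ 9 (mod 11). Hence c = [1, 0, 5, 9, 8].
  Check: interpolating c through the α_i gives m(x) = 6 + 10·x (degree < 2) with m(α_i) = c_i for every i, so c is indeed a codeword.


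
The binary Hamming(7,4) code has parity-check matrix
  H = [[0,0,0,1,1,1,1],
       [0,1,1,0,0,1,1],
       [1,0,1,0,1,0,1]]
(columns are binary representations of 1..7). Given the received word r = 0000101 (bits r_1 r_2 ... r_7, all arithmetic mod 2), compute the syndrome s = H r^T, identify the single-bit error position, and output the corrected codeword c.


s = (0, 1, 0)^T, error position = 2, corrected codeword c = 0100101

Compute s = H r^T mod 2 one row at a time:
  s_1 = 0 + 1 + 0 + 1 = 2 ≡ 0 (mod 2).
  s_2 = 0 + 0 + 0 + 1 = 1 ≡ 1 (mod 2).
  s_3 = 0 + 0 + 1 + 1 = 2 ≡ 0 (mod 2).
s = (0, 1, 0)^T — this equals column 2 of H (binary 010), so error is at position 2.
Correct: flip bit 2 of r = 0000101 to get c = 0100101.


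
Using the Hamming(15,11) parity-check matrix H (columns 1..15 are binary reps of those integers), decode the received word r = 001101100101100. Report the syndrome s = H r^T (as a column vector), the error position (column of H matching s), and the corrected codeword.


s = (1, 1, 0, 1)^T, error position = 13, corrected codeword c = 001101100101000

Compute s = H r^T mod 2 one row at a time:
  s_1 = 0 + 0 + 1 + 0 + 1 + 1 + 0 + 0 = 3 ≡ 1 (mod 2).
  s_2 = 1 + 0 + 1 + 1 + 1 + 1 + 0 + 0 = 5 ≡ 1 (mod 2).
  s_3 = 0 + 1 + 1 + 1 + 1 + 0 + 0 + 0 = 4 ≡ 0 (mod 2).
  s_4 = 0 + 1 + 0 + 1 + 0 + 0 + 1 + 0 = 3 ≡ 1 (mod 2).
s = (1, 1, 0, 1)^T — this equals column 13 of H (binary 1101), so error is at position 13.
Correct: flip bit 13 of r = 001101100101100 to get c = 001101100101000.


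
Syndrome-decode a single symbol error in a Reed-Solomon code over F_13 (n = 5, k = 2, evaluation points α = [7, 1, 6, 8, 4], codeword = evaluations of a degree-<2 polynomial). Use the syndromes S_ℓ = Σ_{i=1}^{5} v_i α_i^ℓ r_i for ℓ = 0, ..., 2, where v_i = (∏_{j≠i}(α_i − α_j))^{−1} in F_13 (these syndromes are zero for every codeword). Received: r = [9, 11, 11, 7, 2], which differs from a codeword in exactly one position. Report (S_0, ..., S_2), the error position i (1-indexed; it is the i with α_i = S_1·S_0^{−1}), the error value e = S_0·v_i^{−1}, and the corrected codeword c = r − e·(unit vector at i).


S = (7, 7, 7), error at position 2, error magnitude e = 3, c = [9, 8, 11, 7, 2].

Step 1: column multipliers v_i = (∏_{j≠i}(α_i − α_j))^{−1} mod 13.
  i = 1 (α = 7): (7−1)(7−6)(7−8)(7−4) = 6·1·(−1)·3 = −18 ≡ 8, so v_1 = 8^{−1} = 5 (mod 13).
  i = 2 (α = 1): (1−7)(1−6)(1−8)(1−4) = (−6)·(−5)·(−7)·(−3) = 630 ≡ 6, so v_2 = 6^{−1} = 11 (mod 13).
  i = 3 (α = 6): (6−7)(6−1)(6−8)(6−4) = (−1)·5·(−2)·2 = 20 ≡ 7, so v_3 = 7^{−1} = 2 (mod 13).
  i = 4 (α = 8): (8−7)(8−1)(8−6)(8−4) = 1·7·2·4 = 56 ≡ 4, so v_4 = 4^{−1} = 10 (mod 13).
  i = 5 (α = 4): (4−7)(4−1)(4−6)(4−8) = (−3)·3·(−2)·(−4) = −72 ≡ 6, so v_5 = 6^{−1} = 11 (mod 13).
  v = [5, 11, 2, 10, 11].
Step 2: syndromes of r = [9, 11, 11, 7, 2] (all sums mod 13).
  S_0 = Σ v_i r_i = 5·9 + 11·11 + 2·11 + 10·7 + 11·2 = 280 ≡ 7.
  S_1 = Σ v_i α_i r_i = 5·7·9 + 11·1·11 + 2·6·11 + 10·8·7 + 11·4·2 = 1216 ≡ 7.
  α_i^2 mod 13 = [10, 1, 10, 12, 3].
  S_2 = Σ v_i α_i^2 r_i = 5·10·9 + 11·1·11 + 2·10·11 + 10·12·7 + 11·3·2 = 1697 ≡ 7.
  S = (7, 7, 7) ≠ 0, so r is not a codeword (an error is present).
Step 3: locate the error. For a single error e at position i, S_ℓ = v_i·e·α_i^ℓ, so α_err = S_1/S_0.
  S_0^{−1} = 7^{−1} = 2 (mod 13), so α_err = 7·2 = 14 ≡ 1 = α_2. Error position i = 2.
  Consistency check: S_2/S_1 = 7·2 = 14 ≡ 1 = α_err ✓ (single-error assumption holds).
Step 4: error magnitude e = S_0/v_2 = S_0·∏_{j≠2}(α_2 − α_j) = 7·6 = 42 ≡ 3 (mod 13).
Step 5: correct position 2: c_2 = r_2 − e = 11 − 3 ≡ 8 (mod 13). Hence c = [9, 8, 11, 7, 2].
  Check: interpolating c through the α_i gives m(x) = 10 + 11·x (degree < 2) with m(α_i) = c_i for every i, so c is indeed a codeword.
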